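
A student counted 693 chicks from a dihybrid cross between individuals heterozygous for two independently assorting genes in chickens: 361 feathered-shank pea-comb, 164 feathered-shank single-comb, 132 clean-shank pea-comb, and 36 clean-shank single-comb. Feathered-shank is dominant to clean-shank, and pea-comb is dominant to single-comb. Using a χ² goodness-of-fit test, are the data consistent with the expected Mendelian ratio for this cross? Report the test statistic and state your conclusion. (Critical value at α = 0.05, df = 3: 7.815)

A dihybrid F₂ with independent assortment and complete dominance at both loci gives a 9:3:3:1 phenotypic ratio.
Total ratio parts = 16. Expected numbers out of 693:
  feathered-shank pea-comb: 693 × 9/16 = 389.8125
  feathered-shank single-comb: 693 × 3/16 = 129.9375
  clean-shank pea-comb: 693 × 3/16 = 129.9375
  clean-shank single-comb: 693 × 1/16 = 43.3125
χ² = Σ (O − E)² / E
  feathered-shank pea-comb: (361 − 389.8125)² / 389.8125 = 2.1296
  feathered-shank single-comb: (164 − 129.9375)² / 129.9375 = 8.9293
  clean-shank pea-comb: (132 − 129.9375)² / 129.9375 = 0.0327
  clean-shank single-comb: (36 − 43.3125)² / 43.3125 = 1.2346
χ² = 2.1296 + 8.9293 + 0.0327 + 1.2346 = 12.3262 ≈ 12.326
Degrees of freedom = 4 − 1 = 3; critical value at α = 0.05 is 7.815.
Since 12.326 > 7.815, we reject the null hypothesis — the data do not fit the 9:3:3:1 ratio.

12.326; not consistent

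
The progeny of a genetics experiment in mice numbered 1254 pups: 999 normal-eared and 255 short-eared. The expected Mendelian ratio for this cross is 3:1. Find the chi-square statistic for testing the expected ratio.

Total ratio parts = 4. Expected numbers out of 1254:
  normal-eared: 1254 × 3/4 = 940.5
  short-eared: 1254 × 1/4 = 313.5
χ² = Σ (O − E)² / E
  normal-eared: (999 − 940.5)² / 940.5 = 3.6388
  short-eared: (255 − 313.5)² / 313.5 = 10.9163
χ² = 3.6388 + 10.9163 = 14.5551 ≈ 14.555

14.555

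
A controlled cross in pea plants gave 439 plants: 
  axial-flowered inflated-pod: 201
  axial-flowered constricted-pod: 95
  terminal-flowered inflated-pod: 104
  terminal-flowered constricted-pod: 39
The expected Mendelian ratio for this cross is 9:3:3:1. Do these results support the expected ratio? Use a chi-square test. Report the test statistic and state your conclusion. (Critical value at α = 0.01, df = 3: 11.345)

Under the 9:3:3:1 hypothesis (Σ ratio = 16, N = 439):
  axial-flowered inflated-pod: 439 × 9/16 = 246.9375
  axial-flowered constricted-pod: 439 × 3/16 = 82.3125
  terminal-flowered inflated-pod: 439 × 3/16 = 82.3125
  terminal-flowered constricted-pod: 439 × 1/16 = 27.4375
χ² = Σ (O − E)² / E
  axial-flowered inflated-pod: (201 − 246.9375)² / 246.9375 = 8.5457
  axial-flowered constricted-pod: (95 − 82.3125)² / 82.3125 = 1.9556
  terminal-flowered inflated-pod: (104 − 82.3125)² / 82.3125 = 5.7142
  terminal-flowered constricted-pod: (39 − 27.4375)² / 27.4375 = 4.8726
χ² = 8.5457 + 1.9556 + 5.7142 + 4.8726 = 21.0881 ≈ 21.088
Degrees of freedom = 4 − 1 = 3; critical value at α = 0.01 is 11.345.
Since 21.088 > 11.345, we reject the null hypothesis — the data do not fit the 9:3:3:1 ratio.

21.088; not consistent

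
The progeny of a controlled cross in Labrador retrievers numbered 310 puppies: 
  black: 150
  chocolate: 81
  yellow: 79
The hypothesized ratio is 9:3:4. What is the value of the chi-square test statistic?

Expected counts for N = 310 under a 9:3:4 ratio (total parts = 16):
  black: 310 × 9/16 = 174.375
  chocolate: 310 × 3/16 = 58.125
  yellow: 310 × 4/16 = 77.5
χ² = Σ (O − E)² / E
  black: (150 − 174.375)² / 174.375 = 3.4073
  chocolate: (81 − 58.125)² / 58.125 = 9.0024
  yellow: (79 − 77.5)² / 77.5 = 0.0290
χ² = 3.4073 + 9.0024 + 0.0290 = 12.4387 ≈ 12.439

12.439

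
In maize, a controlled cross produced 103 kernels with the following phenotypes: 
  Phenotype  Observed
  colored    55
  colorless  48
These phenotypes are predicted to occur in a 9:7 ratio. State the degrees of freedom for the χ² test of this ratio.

A goodness-of-fit test with 2 phenotype classes has df = 2 − 1 = 1.

1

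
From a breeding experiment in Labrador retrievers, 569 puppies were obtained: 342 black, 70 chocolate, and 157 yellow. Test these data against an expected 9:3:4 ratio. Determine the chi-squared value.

Expected counts for N = 569 under a 9:3:4 ratio (total parts = 16):
  black: 569 × 9/16 = 320.0625
  chocolate: 569 × 3/16 = 106.6875
  yellow: 569 × 4/16 = 142.25
χ² = Σ (O − E)² / E
  black: (342 − 320.0625)² / 320.0625 = 1.5036
  chocolate: (70 − 106.6875)² / 106.6875 = 12.6160
  yellow: (157 − 142.25)² / 142.25 = 1.5294
χ² = 1.5036 + 12.6160 + 1.5294 = 15.649

15.649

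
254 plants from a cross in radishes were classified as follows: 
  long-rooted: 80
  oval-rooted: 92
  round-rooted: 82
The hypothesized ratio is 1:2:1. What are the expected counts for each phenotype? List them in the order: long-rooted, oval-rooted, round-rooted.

Total ratio parts = 4. Expected numbers out of 254:
  long-rooted: 254 × 1/4 = 63.5
  oval-rooted: 254 × 2/4 = 127
  round-rooted: 254 × 1/4 = 63.5

63.5, 127, 63.5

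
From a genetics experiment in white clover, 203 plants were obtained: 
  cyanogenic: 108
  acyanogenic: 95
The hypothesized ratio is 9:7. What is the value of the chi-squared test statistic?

Total ratio parts = 16. Expected numbers out of 203:
  cyanogenic: 203 × 9/16 = 114.1875
  acyanogenic: 203 × 7/16 = 88.8125
χ² = Σ (O − E)² / E
  cyanogenic: (108 − 114.1875)² / 114.1875 = 0.3353
  acyanogenic: (95 − 88.8125)² / 88.8125 = 0.4311
χ² = 0.3353 + 0.4311 = 0.7664 ≈ 0.766

0.766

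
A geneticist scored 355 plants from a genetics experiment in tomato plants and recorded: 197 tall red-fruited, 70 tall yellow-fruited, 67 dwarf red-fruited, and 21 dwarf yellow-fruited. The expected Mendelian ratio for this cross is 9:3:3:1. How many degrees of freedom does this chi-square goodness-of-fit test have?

A goodness-of-fit test with 4 phenotype classes has df = 4 − 1 = 3.

3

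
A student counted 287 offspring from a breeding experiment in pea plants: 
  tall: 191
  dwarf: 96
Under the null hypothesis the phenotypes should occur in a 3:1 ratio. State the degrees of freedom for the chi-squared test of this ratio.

1

A goodness-of-fit test with 2 phenotype classes has df = 2 − 1 = 1.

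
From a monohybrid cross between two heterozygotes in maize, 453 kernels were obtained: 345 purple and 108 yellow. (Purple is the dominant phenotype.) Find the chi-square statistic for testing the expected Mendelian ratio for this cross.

For a monohybrid cross between heterozygotes with complete dominance, the expected phenotypic ratio is 3:1.
The 3:1 ratio has 4 parts, so with N = 453 the expected counts are:
  purple: 453 × 3/4 = 339.75
  yellow: 453 × 1/4 = 113.25
χ² = Σ (O − E)² / E
  purple: (345 − 339.75)² / 339.75 = 0.0811
  yellow: (108 − 113.25)² / 113.25 = 0.2434
χ² = 0.0811 + 0.2434 = 0.3245 ≈ 0.325

0.325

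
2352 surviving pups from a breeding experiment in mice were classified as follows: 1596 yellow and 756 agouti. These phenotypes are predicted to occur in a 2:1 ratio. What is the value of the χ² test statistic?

Total ratio parts = 3. Expected numbers out of 2352:
  yellow: 2352 × 2/3 = 1568
  agouti: 2352 × 1/3 = 784
χ² = Σ (O − E)² / E
  yellow: (1596 − 1568)² / 1568 = 0.5000
  agouti: (756 − 784)² / 784 = 1.0000
χ² = 0.5000 + 1.0000 = 1.500

1.500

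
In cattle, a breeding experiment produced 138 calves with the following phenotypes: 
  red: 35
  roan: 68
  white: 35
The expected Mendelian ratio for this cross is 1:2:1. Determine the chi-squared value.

Expected counts for N = 138 under a 1:2:1 ratio (total parts = 4):
  red: 138 × 1/4 = 34.5
  roan: 138 × 2/4 = 69
  white: 138 × 1/4 = 34.5
χ² = Σ (O − E)² / E
  red: (35 − 34.5)² / 34.5 = 0.0072
  roan: (68 − 69)² / 69 = 0.0145
  white: (35 − 34.5)² / 34.5 = 0.0072
χ² = 0.0072 + 0.0145 + 0.0072 = 0.0289 ≈ 0.029

0.029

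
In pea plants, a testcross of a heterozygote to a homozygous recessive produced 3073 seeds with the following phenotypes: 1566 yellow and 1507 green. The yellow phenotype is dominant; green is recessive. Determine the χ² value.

A testcross of a heterozygote (Aa × aa) gives a 1:1 phenotypic ratio.
Total ratio parts = 2. Expected numbers out of 3073:
  yellow: 3073 × 1/2 = 1536.5
  green: 3073 × 1/2 = 1536.5
χ² = Σ (O − E)² / E
  yellow: (1566 − 1536.5)² / 1536.5 = 0.5664
  green: (1507 − 1536.5)² / 1536.5 = 0.5664
χ² = 0.5664 + 0.5664 = 1.1328 ≈ 1.133

1.133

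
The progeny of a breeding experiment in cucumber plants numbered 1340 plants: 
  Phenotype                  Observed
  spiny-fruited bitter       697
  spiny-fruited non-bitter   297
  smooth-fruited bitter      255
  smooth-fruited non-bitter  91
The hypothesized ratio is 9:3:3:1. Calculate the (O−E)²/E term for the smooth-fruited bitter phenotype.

Total ratio parts = 16. Expected numbers out of 1340:
  spiny-fruited bitter: 1340 × 9/16 = 753.75
  spiny-fruited non-bitter: 1340 × 3/16 = 251.25
  smooth-fruited bitter: 1340 × 3/16 = 251.25
  smooth-fruited non-bitter: 1340 × 1/16 = 83.75
Contribution of smooth-fruited bitter: (255 − 251.25)² / 251.25 = 0.0560

0.056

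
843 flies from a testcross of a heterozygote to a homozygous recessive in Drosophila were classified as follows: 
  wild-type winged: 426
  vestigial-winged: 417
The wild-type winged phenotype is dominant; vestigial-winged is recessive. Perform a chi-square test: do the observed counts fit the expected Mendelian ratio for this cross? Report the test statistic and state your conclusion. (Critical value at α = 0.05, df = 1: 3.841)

A testcross of a heterozygote (Aa × aa) gives a 1:1 phenotypic ratio.
Total ratio parts = 2. Expected numbers out of 843:
  wild-type winged: 843 × 1/2 = 421.5
  vestigial-winged: 843 × 1/2 = 421.5
χ² = Σ (O − E)² / E
  wild-type winged: (426 − 421.5)² / 421.5 = 0.0480
  vestigial-winged: (417 − 421.5)² / 421.5 = 0.0480
χ² = 0.0480 + 0.0480 = 0.096
Degrees of freedom = 2 − 1 = 1; critical value at α = 0.05 is 3.841.
Since 0.096 < 3.841, we fail to reject the null hypothesis — the data are consistent with the 1:1 ratio.

0.096; consistent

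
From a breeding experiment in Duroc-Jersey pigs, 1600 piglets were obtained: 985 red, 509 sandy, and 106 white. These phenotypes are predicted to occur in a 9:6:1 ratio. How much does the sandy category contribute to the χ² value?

13.802

Total ratio parts = 16. Expected numbers out of 1600:
  red: 1600 × 9/16 = 900
  sandy: 1600 × 6/16 = 600
  white: 1600 × 1/16 = 100
Contribution of sandy: (509 − 600)² / 600 = 13.8017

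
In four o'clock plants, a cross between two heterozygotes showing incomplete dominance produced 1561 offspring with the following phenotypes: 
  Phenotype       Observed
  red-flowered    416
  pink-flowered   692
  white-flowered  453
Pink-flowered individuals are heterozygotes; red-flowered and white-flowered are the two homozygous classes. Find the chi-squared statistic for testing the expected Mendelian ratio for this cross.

With incomplete dominance, a heterozygote × heterozygote cross gives a 1:2:1 phenotypic ratio.
The 1:2:1 ratio has 4 parts, so with N = 1561 the expected counts are:
  red-flowered: 1561 × 1/4 = 390.25
  pink-flowered: 1561 × 2/4 = 780.5
  white-flowered: 1561 × 1/4 = 390.25
χ² = Σ (O − E)² / E
  red-flowered: (416 − 390.25)² / 390.25 = 1.6991
  pink-flowered: (692 − 780.5)² / 780.5 = 10.0349
  white-flowered: (453 − 390.25)² / 390.25 = 10.0898
χ² = 1.6991 + 10.0349 + 10.0898 = 21.8238 ≈ 21.824

21.824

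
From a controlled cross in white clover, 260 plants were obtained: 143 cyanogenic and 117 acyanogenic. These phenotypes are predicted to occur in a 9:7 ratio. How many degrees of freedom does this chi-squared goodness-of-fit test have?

1

A goodness-of-fit test with 2 phenotype classes has df = 2 − 1 = 1.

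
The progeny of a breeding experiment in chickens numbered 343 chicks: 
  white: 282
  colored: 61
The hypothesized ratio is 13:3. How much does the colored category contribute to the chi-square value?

Total ratio parts = 16. Expected numbers out of 343:
  white: 343 × 13/16 = 278.6875
  colored: 343 × 3/16 = 64.3125
Contribution of colored: (61 − 64.3125)² / 64.3125 = 0.1706

0.171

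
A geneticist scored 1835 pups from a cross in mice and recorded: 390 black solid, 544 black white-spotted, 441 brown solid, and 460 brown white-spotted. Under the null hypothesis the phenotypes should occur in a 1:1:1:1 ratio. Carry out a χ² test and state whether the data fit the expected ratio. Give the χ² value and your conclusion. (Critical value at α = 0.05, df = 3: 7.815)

Under the 1:1:1:1 hypothesis (Σ ratio = 4, N = 1835):
  black solid: 1835 × 1/4 = 458.75
  black white-spotted: 1835 × 1/4 = 458.75
  brown solid: 1835 × 1/4 = 458.75
  brown white-spotted: 1835 × 1/4 = 458.75
χ² = Σ (O − E)² / E
  black solid: (390 − 458.75)² / 458.75 = 10.3031
  black white-spotted: (544 − 458.75)² / 458.75 = 15.8421
  brown solid: (441 − 458.75)² / 458.75 = 0.6868
  brown white-spotted: (460 − 458.75)² / 458.75 = 0.0034
χ² = 10.3031 + 15.8421 + 0.6868 + 0.0034 = 26.8354 ≈ 26.835
Degrees of freedom = 4 − 1 = 3; critical value at α = 0.05 is 7.815.
Since 26.835 > 7.815, we reject the null hypothesis — the data do not fit the 1:1:1:1 ratio.

26.835; not consistent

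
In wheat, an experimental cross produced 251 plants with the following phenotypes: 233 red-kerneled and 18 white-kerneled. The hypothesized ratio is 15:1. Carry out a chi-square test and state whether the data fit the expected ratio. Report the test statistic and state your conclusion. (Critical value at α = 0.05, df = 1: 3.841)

The 15:1 ratio has 16 parts, so with N = 251 the expected counts are:
  red-kerneled: 251 × 15/16 = 235.3125
  white-kerneled: 251 × 1/16 = 15.6875
χ² = Σ (O − E)² / E
  red-kerneled: (233 − 235.3125)² / 235.3125 = 0.0227
  white-kerneled: (18 − 15.6875)² / 15.6875 = 0.3409
χ² = 0.0227 + 0.3409 = 0.3636 ≈ 0.364
Degrees of freedom = 2 − 1 = 1; critical value at α = 0.05 is 3.841.
Since 0.364 < 3.841, we fail to reject the null hypothesis — the data are consistent with the 15:1 ratio.

0.364; consistent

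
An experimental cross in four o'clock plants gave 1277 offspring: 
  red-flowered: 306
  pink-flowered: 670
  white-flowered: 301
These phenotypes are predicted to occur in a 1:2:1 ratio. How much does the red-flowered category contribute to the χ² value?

0.550

The 1:2:1 ratio has 4 parts, so with N = 1277 the expected counts are:
  red-flowered: 1277 × 1/4 = 319.25
  pink-flowered: 1277 × 2/4 = 638.5
  white-flowered: 1277 × 1/4 = 319.25
Contribution of red-flowered: (306 − 319.25)² / 319.25 = 0.5499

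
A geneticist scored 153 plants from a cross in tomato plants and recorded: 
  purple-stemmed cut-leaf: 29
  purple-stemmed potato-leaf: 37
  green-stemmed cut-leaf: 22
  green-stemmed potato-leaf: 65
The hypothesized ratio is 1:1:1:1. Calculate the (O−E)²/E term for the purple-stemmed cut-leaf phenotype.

Under the 1:1:1:1 hypothesis (Σ ratio = 4, N = 153):
  purple-stemmed cut-leaf: 153 × 1/4 = 38.25
  purple-stemmed potato-leaf: 153 × 1/4 = 38.25
  green-stemmed cut-leaf: 153 × 1/4 = 38.25
  green-stemmed potato-leaf: 153 × 1/4 = 38.25
Contribution of purple-stemmed cut-leaf: (29 − 38.25)² / 38.25 = 2.2369

2.237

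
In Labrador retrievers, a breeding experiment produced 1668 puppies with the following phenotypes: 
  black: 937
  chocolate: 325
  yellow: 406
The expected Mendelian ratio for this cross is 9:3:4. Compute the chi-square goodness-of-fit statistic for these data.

Expected counts for N = 1668 under a 9:3:4 ratio (total parts = 16):
  black: 1668 × 9/16 = 938.25
  chocolate: 1668 × 3/16 = 312.75
  yellow: 1668 × 4/16 = 417
χ² = Σ (O − E)² / E
  black: (937 − 938.25)² / 938.25 = 0.0017
  chocolate: (325 − 312.75)² / 312.75 = 0.4798
  yellow: (406 − 417)² / 417 = 0.2902
χ² = 0.0017 + 0.4798 + 0.2902 = 0.7717 ≈ 0.772

0.772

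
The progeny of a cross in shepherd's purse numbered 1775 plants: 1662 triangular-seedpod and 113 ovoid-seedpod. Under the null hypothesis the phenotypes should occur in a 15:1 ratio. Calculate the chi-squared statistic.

0.041

Total ratio parts = 16. Expected numbers out of 1775:
  triangular-seedpod: 1775 × 15/16 = 1664.0625
  ovoid-seedpod: 1775 × 1/16 = 110.9375
χ² = Σ (O − E)² / E
  triangular-seedpod: (1662 − 1664.0625)² / 1664.0625 = 0.0026
  ovoid-seedpod: (113 − 110.9375)² / 110.9375 = 0.0383
χ² = 0.0026 + 0.0383 = 0.0409 ≈ 0.041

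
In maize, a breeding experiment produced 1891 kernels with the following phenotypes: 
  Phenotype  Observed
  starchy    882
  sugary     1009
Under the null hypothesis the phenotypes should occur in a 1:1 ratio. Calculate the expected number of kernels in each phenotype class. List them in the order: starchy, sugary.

Expected counts for N = 1891 under a 1:1 ratio (total parts = 2):
  starchy: 1891 × 1/2 = 945.5
  sugary: 1891 × 1/2 = 945.5

945.5, 945.5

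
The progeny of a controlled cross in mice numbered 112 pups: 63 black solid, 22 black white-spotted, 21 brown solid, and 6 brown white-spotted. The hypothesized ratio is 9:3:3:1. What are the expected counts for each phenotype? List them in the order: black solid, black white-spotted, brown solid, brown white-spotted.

63, 21, 21, 7

Expected counts for N = 112 under a 9:3:3:1 ratio (total parts = 16):
  black solid: 112 × 9/16 = 63
  black white-spotted: 112 × 3/16 = 21
  brown solid: 112 × 3/16 = 21
  brown white-spotted: 112 × 1/16 = 7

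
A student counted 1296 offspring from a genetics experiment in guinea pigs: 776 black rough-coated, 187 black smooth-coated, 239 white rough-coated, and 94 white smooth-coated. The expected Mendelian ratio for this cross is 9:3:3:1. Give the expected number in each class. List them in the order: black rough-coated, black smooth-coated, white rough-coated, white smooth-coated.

The 9:3:3:1 ratio has 16 parts, so with N = 1296 the expected counts are:
  black rough-coated: 1296 × 9/16 = 729
  black smooth-coated: 1296 × 3/16 = 243
  white rough-coated: 1296 × 3/16 = 243
  white smooth-coated: 1296 × 1/16 = 81

729, 243, 243, 81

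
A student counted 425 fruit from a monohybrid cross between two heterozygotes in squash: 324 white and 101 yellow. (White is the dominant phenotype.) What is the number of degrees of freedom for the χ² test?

For a monohybrid cross between heterozygotes with complete dominance, the expected phenotypic ratio is 3:1.
A goodness-of-fit test with 2 phenotype classes has df = 2 − 1 = 1.

1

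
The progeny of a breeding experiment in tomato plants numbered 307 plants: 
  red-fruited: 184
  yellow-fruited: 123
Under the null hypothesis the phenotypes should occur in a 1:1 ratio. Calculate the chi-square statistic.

Under the 1:1 hypothesis (Σ ratio = 2, N = 307):
  red-fruited: 307 × 1/2 = 153.5
  yellow-fruited: 307 × 1/2 = 153.5
χ² = Σ (O − E)² / E
  red-fruited: (184 − 153.5)² / 153.5 = 6.0603
  yellow-fruited: (123 − 153.5)² / 153.5 = 6.0603
χ² = 6.0603 + 6.0603 = 12.1206 ≈ 12.121

12.121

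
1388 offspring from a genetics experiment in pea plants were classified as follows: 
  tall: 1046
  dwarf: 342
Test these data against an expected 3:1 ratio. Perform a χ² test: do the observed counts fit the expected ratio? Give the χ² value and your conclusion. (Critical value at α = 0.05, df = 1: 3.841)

0.096; consistent

Expected counts for N = 1388 under a 3:1 ratio (total parts = 4):
  tall: 1388 × 3/4 = 1041
  dwarf: 1388 × 1/4 = 347
χ² = Σ (O − E)² / E
  tall: (1046 − 1041)² / 1041 = 0.0240
  dwarf: (342 − 347)² / 347 = 0.0720
χ² = 0.0240 + 0.0720 = 0.096
Degrees of freedom = 2 − 1 = 1; critical value at α = 0.05 is 3.841.
Since 0.096 < 3.841, we fail to reject the null hypothesis — the data are consistent with the 3:1 ratio.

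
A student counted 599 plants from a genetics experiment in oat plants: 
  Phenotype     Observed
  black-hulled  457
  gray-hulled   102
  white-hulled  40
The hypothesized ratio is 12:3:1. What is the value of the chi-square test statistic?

1.256

Expected counts for N = 599 under a 12:3:1 ratio (total parts = 16):
  black-hulled: 599 × 12/16 = 449.25
  gray-hulled: 599 × 3/16 = 112.3125
  white-hulled: 599 × 1/16 = 37.4375
χ² = Σ (O − E)² / E
  black-hulled: (457 − 449.25)² / 449.25 = 0.1337
  gray-hulled: (102 − 112.3125)² / 112.3125 = 0.9469
  white-hulled: (40 − 37.4375)² / 37.4375 = 0.1754
χ² = 0.1337 + 0.9469 + 0.1754 = 1.256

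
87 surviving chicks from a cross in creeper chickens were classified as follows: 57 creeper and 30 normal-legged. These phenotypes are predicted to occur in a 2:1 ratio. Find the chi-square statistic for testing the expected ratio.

0.052

Expected counts for N = 87 under a 2:1 ratio (total parts = 3):
  creeper: 87 × 2/3 = 58
  normal-legged: 87 × 1/3 = 29
χ² = Σ (O − E)² / E
  creeper: (57 − 58)² / 58 = 0.0172
  normal-legged: (30 − 29)² / 29 = 0.0345
χ² = 0.0172 + 0.0345 = 0.0517 ≈ 0.052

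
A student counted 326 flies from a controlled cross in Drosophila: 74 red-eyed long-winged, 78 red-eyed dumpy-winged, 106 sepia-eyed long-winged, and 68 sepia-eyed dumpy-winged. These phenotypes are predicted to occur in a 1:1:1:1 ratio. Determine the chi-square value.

Expected counts for N = 326 under a 1:1:1:1 ratio (total parts = 4):
  red-eyed long-winged: 326 × 1/4 = 81.5
  red-eyed dumpy-winged: 326 × 1/4 = 81.5
  sepia-eyed long-winged: 326 × 1/4 = 81.5
  sepia-eyed dumpy-winged: 326 × 1/4 = 81.5
χ² = Σ (O − E)² / E
  red-eyed long-winged: (74 − 81.5)² / 81.5 = 0.6902
  red-eyed dumpy-winged: (78 − 81.5)² / 81.5 = 0.1503
  sepia-eyed long-winged: (106 − 81.5)² / 81.5 = 7.3650
  sepia-eyed dumpy-winged: (68 − 81.5)² / 81.5 = 2.2362
χ² = 0.6902 + 0.1503 + 7.3650 + 2.2362 = 10.4417 ≈ 10.442

10.442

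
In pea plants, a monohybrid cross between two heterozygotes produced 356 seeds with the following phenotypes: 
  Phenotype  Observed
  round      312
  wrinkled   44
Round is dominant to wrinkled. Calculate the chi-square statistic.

30.337

For a monohybrid cross between heterozygotes with complete dominance, the expected phenotypic ratio is 3:1.
Expected counts for N = 356 under a 3:1 ratio (total parts = 4):
  round: 356 × 3/4 = 267
  wrinkled: 356 × 1/4 = 89
χ² = Σ (O − E)² / E
  round: (312 − 267)² / 267 = 7.5843
  wrinkled: (44 − 89)² / 89 = 22.7528
χ² = 7.5843 + 22.7528 = 30.3371 ≈ 30.337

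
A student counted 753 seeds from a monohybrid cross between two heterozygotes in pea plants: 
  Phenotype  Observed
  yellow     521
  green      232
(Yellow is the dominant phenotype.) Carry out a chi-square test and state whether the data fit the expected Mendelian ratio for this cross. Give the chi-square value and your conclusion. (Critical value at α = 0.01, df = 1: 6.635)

13.557; not consistent

For a monohybrid cross between heterozygotes with complete dominance, the expected phenotypic ratio is 3:1.
Under the 3:1 hypothesis (Σ ratio = 4, N = 753):
  yellow: 753 × 3/4 = 564.75
  green: 753 × 1/4 = 188.25
χ² = Σ (O − E)² / E
  yellow: (521 − 564.75)² / 564.75 = 3.3892
  green: (232 − 188.25)² / 188.25 = 10.1677
χ² = 3.3892 + 10.1677 = 13.5569 ≈ 13.557
Degrees of freedom = 2 − 1 = 1; critical value at α = 0.01 is 6.635.
Since 13.557 > 6.635, we reject the null hypothesis — the data do not fit the 3:1 ratio.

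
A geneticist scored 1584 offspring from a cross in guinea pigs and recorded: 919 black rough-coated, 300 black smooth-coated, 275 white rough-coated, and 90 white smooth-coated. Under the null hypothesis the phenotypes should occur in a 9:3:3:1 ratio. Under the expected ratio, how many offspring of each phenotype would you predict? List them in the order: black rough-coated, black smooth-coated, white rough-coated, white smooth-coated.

891, 297, 297, 99

Total ratio parts = 16. Expected numbers out of 1584:
  black rough-coated: 1584 × 9/16 = 891
  black smooth-coated: 1584 × 3/16 = 297
  white rough-coated: 1584 × 3/16 = 297
  white smooth-coated: 1584 × 1/16 = 99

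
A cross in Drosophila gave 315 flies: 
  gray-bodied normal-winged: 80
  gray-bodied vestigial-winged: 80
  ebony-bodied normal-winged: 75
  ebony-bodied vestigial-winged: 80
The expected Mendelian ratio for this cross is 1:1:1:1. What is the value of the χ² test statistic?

The 1:1:1:1 ratio has 4 parts, so with N = 315 the expected counts are:
  gray-bodied normal-winged: 315 × 1/4 = 78.75
  gray-bodied vestigial-winged: 315 × 1/4 = 78.75
  ebony-bodied normal-winged: 315 × 1/4 = 78.75
  ebony-bodied vestigial-winged: 315 × 1/4 = 78.75
χ² = Σ (O − E)² / E
  gray-bodied normal-winged: (80 − 78.75)² / 78.75 = 0.0198
  gray-bodied vestigial-winged: (80 − 78.75)² / 78.75 = 0.0198
  ebony-bodied normal-winged: (75 − 78.75)² / 78.75 = 0.1786
  ebony-bodied vestigial-winged: (80 − 78.75)² / 78.75 = 0.0198
χ² = 0.0198 + 0.0198 + 0.1786 + 0.0198 = 0.238

0.238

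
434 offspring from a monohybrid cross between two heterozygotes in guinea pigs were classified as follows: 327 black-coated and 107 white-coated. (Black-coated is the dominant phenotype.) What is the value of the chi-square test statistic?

0.028

For a monohybrid cross between heterozygotes with complete dominance, the expected phenotypic ratio is 3:1.
Total ratio parts = 4. Expected numbers out of 434:
  black-coated: 434 × 3/4 = 325.5
  white-coated: 434 × 1/4 = 108.5
χ² = Σ (O − E)² / E
  black-coated: (327 − 325.5)² / 325.5 = 0.0069
  white-coated: (107 − 108.5)² / 108.5 = 0.0207
χ² = 0.0069 + 0.0207 = 0.0276 ≈ 0.028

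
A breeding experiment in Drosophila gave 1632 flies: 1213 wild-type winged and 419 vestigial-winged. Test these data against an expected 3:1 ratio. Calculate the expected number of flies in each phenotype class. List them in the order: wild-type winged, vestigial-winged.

Expected counts for N = 1632 under a 3:1 ratio (total parts = 4):
  wild-type winged: 1632 × 3/4 = 1224
  vestigial-winged: 1632 × 1/4 = 408

1224, 408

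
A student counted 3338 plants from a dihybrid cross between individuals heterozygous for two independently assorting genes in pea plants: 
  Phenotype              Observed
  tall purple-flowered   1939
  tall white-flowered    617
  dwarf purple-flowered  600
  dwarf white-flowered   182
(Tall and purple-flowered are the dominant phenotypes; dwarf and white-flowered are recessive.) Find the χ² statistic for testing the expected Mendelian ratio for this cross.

A dihybrid F₂ with independent assortment and complete dominance at both loci gives a 9:3:3:1 phenotypic ratio.
Total ratio parts = 16. Expected numbers out of 3338:
  tall purple-flowered: 3338 × 9/16 = 1877.625
  tall white-flowered: 3338 × 3/16 = 625.875
  dwarf purple-flowered: 3338 × 3/16 = 625.875
  dwarf white-flowered: 3338 × 1/16 = 208.625
χ² = Σ (O − E)² / E
  tall purple-flowered: (1939 − 1877.625)² / 1877.625 = 2.0062
  tall white-flowered: (617 − 625.875)² / 625.875 = 0.1258
  dwarf purple-flowered: (600 − 625.875)² / 625.875 = 1.0697
  dwarf white-flowered: (182 − 208.625)² / 208.625 = 3.3979
χ² = 2.0062 + 0.1258 + 1.0697 + 3.3979 = 6.5996 ≈ 6.600

6.600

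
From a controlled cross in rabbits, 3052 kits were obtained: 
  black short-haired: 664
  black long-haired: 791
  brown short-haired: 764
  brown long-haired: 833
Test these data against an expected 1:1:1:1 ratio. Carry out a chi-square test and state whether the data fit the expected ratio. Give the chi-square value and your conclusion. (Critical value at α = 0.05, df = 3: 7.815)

Expected counts for N = 3052 under a 1:1:1:1 ratio (total parts = 4):
  black short-haired: 3052 × 1/4 = 763
  black long-haired: 3052 × 1/4 = 763
  brown short-haired: 3052 × 1/4 = 763
  brown long-haired: 3052 × 1/4 = 763
χ² = Σ (O − E)² / E
  black short-haired: (664 − 763)² / 763 = 12.8453
  black long-haired: (791 − 763)² / 763 = 1.0275
  brown short-haired: (764 − 763)² / 763 = 0.0013
  brown long-haired: (833 − 763)² / 763 = 6.4220
χ² = 12.8453 + 1.0275 + 0.0013 + 6.4220 = 20.2961 ≈ 20.296
Degrees of freedom = 4 − 1 = 3; critical value at α = 0.05 is 7.815.
Since 20.296 > 7.815, we reject the null hypothesis — the data do not fit the 1:1:1:1 ratio.

20.296; not consistent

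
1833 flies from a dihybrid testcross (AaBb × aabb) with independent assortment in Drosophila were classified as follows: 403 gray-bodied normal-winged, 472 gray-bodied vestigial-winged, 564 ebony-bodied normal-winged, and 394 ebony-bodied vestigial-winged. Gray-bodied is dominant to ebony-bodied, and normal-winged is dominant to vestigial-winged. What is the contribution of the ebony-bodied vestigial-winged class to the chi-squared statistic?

9.008

A dihybrid testcross with independent assortment gives a 1:1:1:1 ratio.
Expected counts for N = 1833 under a 1:1:1:1 ratio (total parts = 4):
  gray-bodied normal-winged: 1833 × 1/4 = 458.25
  gray-bodied vestigial-winged: 1833 × 1/4 = 458.25
  ebony-bodied normal-winged: 1833 × 1/4 = 458.25
  ebony-bodied vestigial-winged: 1833 × 1/4 = 458.25
Contribution of ebony-bodied vestigial-winged: (394 − 458.25)² / 458.25 = 9.0083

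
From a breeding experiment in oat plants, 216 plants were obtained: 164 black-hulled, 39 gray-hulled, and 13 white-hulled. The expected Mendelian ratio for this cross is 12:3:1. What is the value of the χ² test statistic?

Expected counts for N = 216 under a 12:3:1 ratio (total parts = 16):
  black-hulled: 216 × 12/16 = 162
  gray-hulled: 216 × 3/16 = 40.5
  white-hulled: 216 × 1/16 = 13.5
χ² = Σ (O − E)² / E
  black-hulled: (164 − 162)² / 162 = 0.0247
  gray-hulled: (39 − 40.5)² / 40.5 = 0.0556
  white-hulled: (13 − 13.5)² / 13.5 = 0.0185
χ² = 0.0247 + 0.0556 + 0.0185 = 0.0988 ≈ 0.099

0.099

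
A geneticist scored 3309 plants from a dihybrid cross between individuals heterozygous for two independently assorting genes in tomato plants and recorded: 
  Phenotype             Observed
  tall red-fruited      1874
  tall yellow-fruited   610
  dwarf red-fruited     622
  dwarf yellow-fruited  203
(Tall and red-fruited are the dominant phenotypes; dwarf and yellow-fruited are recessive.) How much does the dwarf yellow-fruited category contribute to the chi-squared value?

A dihybrid F₂ with independent assortment and complete dominance at both loci gives a 9:3:3:1 phenotypic ratio.
The 9:3:3:1 ratio has 16 parts, so with N = 3309 the expected counts are:
  tall red-fruited: 3309 × 9/16 = 1861.3125
  tall yellow-fruited: 3309 × 3/16 = 620.4375
  dwarf red-fruited: 3309 × 3/16 = 620.4375
  dwarf yellow-fruited: 3309 × 1/16 = 206.8125
Contribution of dwarf yellow-fruited: (203 − 206.8125)² / 206.8125 = 0.0703

0.070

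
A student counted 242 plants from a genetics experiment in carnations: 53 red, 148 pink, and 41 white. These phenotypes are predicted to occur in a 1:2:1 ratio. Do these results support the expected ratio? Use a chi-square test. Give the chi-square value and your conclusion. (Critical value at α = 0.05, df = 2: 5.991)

The 1:2:1 ratio has 4 parts, so with N = 242 the expected counts are:
  red: 242 × 1/4 = 60.5
  pink: 242 × 2/4 = 121
  white: 242 × 1/4 = 60.5
χ² = Σ (O − E)² / E
  red: (53 − 60.5)² / 60.5 = 0.9298
  pink: (148 − 121)² / 121 = 6.0248
  white: (41 − 60.5)² / 60.5 = 6.2851
χ² = 0.9298 + 6.0248 + 6.2851 = 13.2397 ≈ 13.240
Degrees of freedom = 3 − 1 = 2; critical value at α = 0.05 is 5.991.
Since 13.240 > 5.991, we reject the null hypothesis — the data do not fit the 1:2:1 ratio.

13.240; not consistent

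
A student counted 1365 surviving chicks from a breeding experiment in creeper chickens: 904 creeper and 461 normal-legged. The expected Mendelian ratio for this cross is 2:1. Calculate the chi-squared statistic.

0.119

Under the 2:1 hypothesis (Σ ratio = 3, N = 1365):
  creeper: 1365 × 2/3 = 910
  normal-legged: 1365 × 1/3 = 455
χ² = Σ (O − E)² / E
  creeper: (904 − 910)² / 910 = 0.0396
  normal-legged: (461 − 455)² / 455 = 0.0791
χ² = 0.0396 + 0.0791 = 0.1187 ≈ 0.119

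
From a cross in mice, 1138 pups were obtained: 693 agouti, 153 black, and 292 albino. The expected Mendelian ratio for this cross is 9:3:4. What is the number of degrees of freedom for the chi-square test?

A goodness-of-fit test with 3 phenotype classes has df = 3 − 1 = 2.

2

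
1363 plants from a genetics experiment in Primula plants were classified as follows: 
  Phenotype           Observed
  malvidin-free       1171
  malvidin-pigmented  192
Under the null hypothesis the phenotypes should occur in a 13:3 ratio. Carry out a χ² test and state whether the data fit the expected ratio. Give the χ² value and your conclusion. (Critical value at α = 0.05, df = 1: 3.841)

19.457; not consistent

Expected counts for N = 1363 under a 13:3 ratio (total parts = 16):
  malvidin-free: 1363 × 13/16 = 1107.4375
  malvidin-pigmented: 1363 × 3/16 = 255.5625
χ² = Σ (O − E)² / E
  malvidin-free: (1171 − 1107.4375)² / 1107.4375 = 3.6482
  malvidin-pigmented: (192 − 255.5625)² / 255.5625 = 15.8090
χ² = 3.6482 + 15.8090 = 19.4572 ≈ 19.457
Degrees of freedom = 2 − 1 = 1; critical value at α = 0.05 is 3.841.
Since 19.457 > 3.841, we reject the null hypothesis — the data do not fit the 13:3 ratio.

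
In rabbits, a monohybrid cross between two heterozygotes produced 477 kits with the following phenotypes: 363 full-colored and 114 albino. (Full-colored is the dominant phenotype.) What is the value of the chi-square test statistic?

For a monohybrid cross between heterozygotes with complete dominance, the expected phenotypic ratio is 3:1.
Total ratio parts = 4. Expected numbers out of 477:
  full-colored: 477 × 3/4 = 357.75
  albino: 477 × 1/4 = 119.25
χ² = Σ (O − E)² / E
  full-colored: (363 − 357.75)² / 357.75 = 0.0770
  albino: (114 − 119.25)² / 119.25 = 0.2311
χ² = 0.0770 + 0.2311 = 0.3081 ≈ 0.308

0.308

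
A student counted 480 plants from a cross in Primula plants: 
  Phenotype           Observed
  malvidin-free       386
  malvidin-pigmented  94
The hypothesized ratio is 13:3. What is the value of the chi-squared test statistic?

0.219

Total ratio parts = 16. Expected numbers out of 480:
  malvidin-free: 480 × 13/16 = 390
  malvidin-pigmented: 480 × 3/16 = 90
χ² = Σ (O − E)² / E
  malvidin-free: (386 − 390)² / 390 = 0.0410
  malvidin-pigmented: (94 − 90)² / 90 = 0.1778
χ² = 0.0410 + 0.1778 = 0.2188 ≈ 0.219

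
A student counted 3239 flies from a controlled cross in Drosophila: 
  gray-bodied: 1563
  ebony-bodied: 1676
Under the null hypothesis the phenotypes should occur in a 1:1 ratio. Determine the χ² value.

Total ratio parts = 2. Expected numbers out of 3239:
  gray-bodied: 3239 × 1/2 = 1619.5
  ebony-bodied: 3239 × 1/2 = 1619.5
χ² = Σ (O − E)² / E
  gray-bodied: (1563 − 1619.5)² / 1619.5 = 1.9711
  ebony-bodied: (1676 − 1619.5)² / 1619.5 = 1.9711
χ² = 1.9711 + 1.9711 = 3.9422 ≈ 3.942

3.942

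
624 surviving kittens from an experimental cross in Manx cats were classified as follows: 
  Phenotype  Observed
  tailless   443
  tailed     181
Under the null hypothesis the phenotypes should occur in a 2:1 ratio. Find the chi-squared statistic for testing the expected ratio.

Total ratio parts = 3. Expected numbers out of 624:
  tailless: 624 × 2/3 = 416
  tailed: 624 × 1/3 = 208
χ² = Σ (O − E)² / E
  tailless: (443 − 416)² / 416 = 1.7524
  tailed: (181 − 208)² / 208 = 3.5048
χ² = 1.7524 + 3.5048 = 5.2572 ≈ 5.257

5.257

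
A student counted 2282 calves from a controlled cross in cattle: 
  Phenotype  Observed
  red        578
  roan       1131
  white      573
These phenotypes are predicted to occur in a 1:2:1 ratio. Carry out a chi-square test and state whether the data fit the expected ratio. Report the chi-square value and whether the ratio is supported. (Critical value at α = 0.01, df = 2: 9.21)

0.197; consistent

The 1:2:1 ratio has 4 parts, so with N = 2282 the expected counts are:
  red: 2282 × 1/4 = 570.5
  roan: 2282 × 2/4 = 1141
  white: 2282 × 1/4 = 570.5
χ² = Σ (O − E)² / E
  red: (578 − 570.5)² / 570.5 = 0.0986
  roan: (1131 − 1141)² / 1141 = 0.0876
  white: (573 − 570.5)² / 570.5 = 0.0110
χ² = 0.0986 + 0.0876 + 0.0110 = 0.1972 ≈ 0.197
Degrees of freedom = 3 − 1 = 2; critical value at α = 0.01 is 9.21.
Since 0.197 < 9.21, we fail to reject the null hypothesis — the data are consistent with the 1:2:1 ratio.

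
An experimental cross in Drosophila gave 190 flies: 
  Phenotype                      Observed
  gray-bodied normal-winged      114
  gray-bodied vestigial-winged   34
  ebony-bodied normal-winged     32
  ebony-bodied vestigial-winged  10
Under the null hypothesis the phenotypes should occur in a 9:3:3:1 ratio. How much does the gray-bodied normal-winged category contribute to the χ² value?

Expected counts for N = 190 under a 9:3:3:1 ratio (total parts = 16):
  gray-bodied normal-winged: 190 × 9/16 = 106.875
  gray-bodied vestigial-winged: 190 × 3/16 = 35.625
  ebony-bodied normal-winged: 190 × 3/16 = 35.625
  ebony-bodied vestigial-winged: 190 × 1/16 = 11.875
Contribution of gray-bodied normal-winged: (114 − 106.875)² / 106.875 = 0.4750

0.475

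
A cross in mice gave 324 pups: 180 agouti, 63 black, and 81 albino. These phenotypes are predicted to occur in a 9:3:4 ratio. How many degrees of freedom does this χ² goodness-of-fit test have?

2

A goodness-of-fit test with 3 phenotype classes has df = 3 − 1 = 2.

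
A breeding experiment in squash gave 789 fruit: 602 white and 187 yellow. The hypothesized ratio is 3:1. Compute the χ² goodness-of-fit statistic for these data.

0.710

Under the 3:1 hypothesis (Σ ratio = 4, N = 789):
  white: 789 × 3/4 = 591.75
  yellow: 789 × 1/4 = 197.25
χ² = Σ (O − E)² / E
  white: (602 − 591.75)² / 591.75 = 0.1775
  yellow: (187 − 197.25)² / 197.25 = 0.5326
χ² = 0.1775 + 0.5326 = 0.7101 ≈ 0.710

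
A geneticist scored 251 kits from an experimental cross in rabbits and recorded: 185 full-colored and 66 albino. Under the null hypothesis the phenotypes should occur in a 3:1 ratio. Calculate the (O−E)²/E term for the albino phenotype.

The 3:1 ratio has 4 parts, so with N = 251 the expected counts are:
  full-colored: 251 × 3/4 = 188.25
  albino: 251 × 1/4 = 62.75
Contribution of albino: (66 − 62.75)² / 62.75 = 0.1683

0.168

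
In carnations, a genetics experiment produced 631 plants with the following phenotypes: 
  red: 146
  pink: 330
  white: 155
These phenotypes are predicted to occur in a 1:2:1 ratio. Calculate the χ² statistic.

Total ratio parts = 4. Expected numbers out of 631:
  red: 631 × 1/4 = 157.75
  pink: 631 × 2/4 = 315.5
  white: 631 × 1/4 = 157.75
χ² = Σ (O − E)² / E
  red: (146 − 157.75)² / 157.75 = 0.8752
  pink: (330 − 315.5)² / 315.5 = 0.6664
  white: (155 − 157.75)² / 157.75 = 0.0479
χ² = 0.8752 + 0.6664 + 0.0479 = 1.5895 ≈ 1.590

1.590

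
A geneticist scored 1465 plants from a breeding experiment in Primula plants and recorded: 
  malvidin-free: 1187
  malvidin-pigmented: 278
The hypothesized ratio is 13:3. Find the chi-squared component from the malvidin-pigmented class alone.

The 13:3 ratio has 16 parts, so with N = 1465 the expected counts are:
  malvidin-free: 1465 × 13/16 = 1190.3125
  malvidin-pigmented: 1465 × 3/16 = 274.6875
Contribution of malvidin-pigmented: (278 − 274.6875)² / 274.6875 = 0.0399

0.040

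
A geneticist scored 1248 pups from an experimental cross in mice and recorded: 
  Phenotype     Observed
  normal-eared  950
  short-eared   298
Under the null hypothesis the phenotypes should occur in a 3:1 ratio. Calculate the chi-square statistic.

The 3:1 ratio has 4 parts, so with N = 1248 the expected counts are:
  normal-eared: 1248 × 3/4 = 936
  short-eared: 1248 × 1/4 = 312
χ² = Σ (O − E)² / E
  normal-eared: (950 − 936)² / 936 = 0.2094
  short-eared: (298 − 312)² / 312 = 0.6282
χ² = 0.2094 + 0.6282 = 0.8376 ≈ 0.838

0.838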